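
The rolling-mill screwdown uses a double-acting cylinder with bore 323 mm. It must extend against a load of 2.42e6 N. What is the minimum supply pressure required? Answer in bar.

Cap-side area A_cap = π/4 × (323 mm)² = 81940 mm^2
P = F / A = 2.42e6 N / A

P ≈ 295 bar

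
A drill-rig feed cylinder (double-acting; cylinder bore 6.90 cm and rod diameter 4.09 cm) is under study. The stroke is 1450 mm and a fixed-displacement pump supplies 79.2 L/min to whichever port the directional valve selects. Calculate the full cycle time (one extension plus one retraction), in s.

Cap-side area A_cap = π/4 × (6.90 cm)² = 37.39 cm^2
Rod-side annular area A_ann = π/4 × (6.90² − 4.09²) = 24.25 cm^2
t_ext = A_cap·L/Q = 4.108 s
t_ret = A_ann·L/Q = 2.664 s
t_cycle = t_ext + t_ret

t ≈ 6.77 s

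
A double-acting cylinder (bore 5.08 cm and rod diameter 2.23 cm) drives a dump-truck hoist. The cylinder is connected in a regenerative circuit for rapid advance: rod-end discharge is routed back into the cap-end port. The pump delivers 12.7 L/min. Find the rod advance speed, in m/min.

In regeneration the rod-end outflow joins the pump flow into the cap end, so the net volume the pump must supply per unit advance equals the rod cross-section area.
Rod cross-section A_rod = π/4 × (2.23 cm)² = 3.906 cm^2
v = Q_pump / A_rod

v ≈ 32.5 m/min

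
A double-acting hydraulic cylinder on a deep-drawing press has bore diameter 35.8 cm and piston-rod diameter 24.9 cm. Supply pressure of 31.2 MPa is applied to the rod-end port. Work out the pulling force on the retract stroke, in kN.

Rod-side annular area A_ann = π/4 × (35.8² − 24.9²) = 519.6 cm^2
On retraction the pressure acts on the annular area (bore minus rod).
F = P × A_ann

F ≈ 1620 kN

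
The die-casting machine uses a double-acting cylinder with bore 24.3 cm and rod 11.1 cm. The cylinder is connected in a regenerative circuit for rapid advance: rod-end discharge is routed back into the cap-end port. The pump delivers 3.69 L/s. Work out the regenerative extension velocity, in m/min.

v ≈ 22.9 m/min

In regeneration the rod-end outflow joins the pump flow into the cap end, so the net volume the pump must supply per unit advance equals the rod cross-section area.
Rod cross-section A_rod = π/4 × (11.1 cm)² = 96.77 cm^2
v = Q_pump / A_rod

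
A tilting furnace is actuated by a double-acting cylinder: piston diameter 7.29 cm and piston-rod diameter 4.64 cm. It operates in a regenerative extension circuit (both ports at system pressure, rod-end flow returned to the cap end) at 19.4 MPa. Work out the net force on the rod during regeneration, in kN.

F ≈ 32.8 kN

With equal pressure on both faces, forces on the annular region cancel; the net push is pressure × rod cross-section.
Rod cross-section A_rod = π/4 × (4.64 cm)² = 16.91 cm^2
F = P × A_rod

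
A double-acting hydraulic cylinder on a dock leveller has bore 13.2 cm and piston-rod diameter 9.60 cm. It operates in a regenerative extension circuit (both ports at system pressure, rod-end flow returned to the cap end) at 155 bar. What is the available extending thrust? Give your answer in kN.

With equal pressure on both faces, forces on the annular region cancel; the net push is pressure × rod cross-section.
Rod cross-section A_rod = π/4 × (9.60 cm)² = 72.38 cm^2
F = P × A_rod

F ≈ 112 kN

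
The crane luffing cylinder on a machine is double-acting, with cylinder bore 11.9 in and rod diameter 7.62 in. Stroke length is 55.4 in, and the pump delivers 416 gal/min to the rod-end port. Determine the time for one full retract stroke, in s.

t ≈ 2.27 s

Rod-side annular area A_ann = π/4 × (11.9² − 7.62²) = 65.62 in^2
Swept volume V = A × L; t = V / Q = A·L / Q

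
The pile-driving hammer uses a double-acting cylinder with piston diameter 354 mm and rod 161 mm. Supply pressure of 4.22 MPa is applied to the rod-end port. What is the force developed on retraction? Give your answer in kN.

F ≈ 329 kN

Rod-side annular area A_ann = π/4 × (354² − 161²) = 78060 mm^2
On retraction the pressure acts on the annular area (bore minus rod).
F = P × A_ann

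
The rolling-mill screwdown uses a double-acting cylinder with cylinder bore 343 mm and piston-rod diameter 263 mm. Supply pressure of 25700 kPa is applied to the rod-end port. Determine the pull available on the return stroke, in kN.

Rod-side annular area A_ann = π/4 × (343² − 263²) = 38080 mm^2
On retraction the pressure acts on the annular area (bore minus rod).
F = P × A_ann

F ≈ 979 kN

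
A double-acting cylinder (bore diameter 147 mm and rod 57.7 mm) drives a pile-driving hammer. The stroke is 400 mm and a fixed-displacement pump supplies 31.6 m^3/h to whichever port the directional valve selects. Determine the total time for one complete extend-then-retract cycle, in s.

t ≈ 1.43 s

Cap-side area A_cap = π/4 × (147 mm)² = 16970 mm^2
Rod-side annular area A_ann = π/4 × (147² − 57.7²) = 14360 mm^2
t_ext = A_cap·L/Q = 0.7734 s
t_ret = A_ann·L/Q = 0.6542 s
t_cycle = t_ext + t_ret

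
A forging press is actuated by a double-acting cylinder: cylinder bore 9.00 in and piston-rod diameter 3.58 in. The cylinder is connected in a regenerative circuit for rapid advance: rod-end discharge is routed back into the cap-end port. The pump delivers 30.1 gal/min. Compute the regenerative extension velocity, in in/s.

v ≈ 11.5 in/s

In regeneration the rod-end outflow joins the pump flow into the cap end, so the net volume the pump must supply per unit advance equals the rod cross-section area.
Rod cross-section A_rod = π/4 × (3.58 in)² = 10.07 in^2
v = Q_pump / A_rod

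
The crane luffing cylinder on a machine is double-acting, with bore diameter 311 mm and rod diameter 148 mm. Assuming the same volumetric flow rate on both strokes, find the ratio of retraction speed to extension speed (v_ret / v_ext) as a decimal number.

Cap-side area A_cap = π/4 × (311 mm)² = 75960 mm^2
Rod-side annular area A_ann = π/4 × (311² − 148²) = 58760 mm^2
For equal Q, v ∝ 1/A, so v_ret/v_ext = A_cap/A_ann.

v_ret/v_ext ≈ 1.29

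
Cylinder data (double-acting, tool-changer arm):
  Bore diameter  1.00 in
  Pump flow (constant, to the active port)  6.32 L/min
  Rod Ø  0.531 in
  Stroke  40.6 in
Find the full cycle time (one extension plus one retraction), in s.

t ≈ 8.52 s

Cap-side area A_cap = π/4 × (1.00 in)² = 0.7854 in^2
Rod-side annular area A_ann = π/4 × (1.00² − 0.531²) = 0.5639 in^2
t_ext = A_cap·L/Q = 4.961 s
t_ret = A_ann·L/Q = 3.562 s
t_cycle = t_ext + t_ret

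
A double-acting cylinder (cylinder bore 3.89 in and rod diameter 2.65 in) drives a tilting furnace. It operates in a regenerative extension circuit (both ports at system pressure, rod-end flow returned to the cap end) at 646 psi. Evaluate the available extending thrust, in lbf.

With equal pressure on both faces, forces on the annular region cancel; the net push is pressure × rod cross-section.
Rod cross-section A_rod = π/4 × (2.65 in)² = 5.515 in^2
F = P × A_rod

F ≈ 3560 lbf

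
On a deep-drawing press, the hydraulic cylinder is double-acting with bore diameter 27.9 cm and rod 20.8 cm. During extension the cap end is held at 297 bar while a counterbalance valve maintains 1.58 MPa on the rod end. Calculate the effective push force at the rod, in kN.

F ≈ 1770 kN

Cap-side area A_cap = π/4 × (27.9 cm)² = 611.4 cm^2
Rod-side annular area A_ann = π/4 × (27.9² − 20.8²) = 271.6 cm^2
Net thrust = P_cap·A_cap − P_rod·A_ann = 1816 kN − 42.91 kN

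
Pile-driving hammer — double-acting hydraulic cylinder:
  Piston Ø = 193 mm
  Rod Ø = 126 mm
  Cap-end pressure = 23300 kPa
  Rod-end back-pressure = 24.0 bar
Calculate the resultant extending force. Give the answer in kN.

Cap-side area A_cap = π/4 × (193 mm)² = 29260 mm^2
Rod-side annular area A_ann = π/4 × (193² − 126²) = 16790 mm^2
Net thrust = P_cap·A_cap − P_rod·A_ann = 681.6 kN − 40.29 kN

F ≈ 641 kN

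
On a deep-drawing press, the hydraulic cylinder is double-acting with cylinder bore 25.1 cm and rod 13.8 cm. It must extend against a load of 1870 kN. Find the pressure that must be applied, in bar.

P ≈ 378 bar

Cap-side area A_cap = π/4 × (25.1 cm)² = 494.8 cm^2
P = F / A = 1870 kN / A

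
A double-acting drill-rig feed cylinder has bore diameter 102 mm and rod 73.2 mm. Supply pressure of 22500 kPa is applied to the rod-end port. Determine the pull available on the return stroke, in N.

F ≈ 89200 N

Rod-side annular area A_ann = π/4 × (102² − 73.2²) = 3963 mm^2
On retraction the pressure acts on the annular area (bore minus rod).
F = P × A_ann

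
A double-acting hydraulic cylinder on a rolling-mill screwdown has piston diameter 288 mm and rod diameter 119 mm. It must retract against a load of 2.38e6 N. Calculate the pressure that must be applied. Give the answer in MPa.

P ≈ 44.1 MPa

Rod-side annular area A_ann = π/4 × (288² − 119²) = 54020 mm^2
Retraction: pressure acts on the annular area.
P = F / A = 2.38e6 N / A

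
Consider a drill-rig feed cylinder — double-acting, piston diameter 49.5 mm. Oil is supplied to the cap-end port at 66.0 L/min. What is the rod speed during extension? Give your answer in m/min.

Cap-side area A_cap = π/4 × (49.5 mm)² = 1924 mm^2
v = Q / A

v ≈ 34.3 m/min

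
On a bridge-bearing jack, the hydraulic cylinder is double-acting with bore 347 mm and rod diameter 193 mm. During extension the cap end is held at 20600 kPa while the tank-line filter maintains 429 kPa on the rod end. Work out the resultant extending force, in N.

F ≈ 1.92e6 N

Cap-side area A_cap = π/4 × (347 mm)² = 94570 mm^2
Rod-side annular area A_ann = π/4 × (347² − 193²) = 65310 mm^2
Net thrust = P_cap·A_cap − P_rod·A_ann = 1.948e6 N − 28020 N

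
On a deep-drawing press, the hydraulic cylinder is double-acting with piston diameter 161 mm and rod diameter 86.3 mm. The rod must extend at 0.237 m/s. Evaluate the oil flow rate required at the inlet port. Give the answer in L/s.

Cap-side area A_cap = π/4 × (161 mm)² = 20360 mm^2
Q = A × v

Q ≈ 4.82 L/s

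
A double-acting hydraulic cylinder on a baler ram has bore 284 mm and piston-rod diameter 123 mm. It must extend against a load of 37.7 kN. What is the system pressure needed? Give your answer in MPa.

P ≈ 0.595 MPa

Cap-side area A_cap = π/4 × (284 mm)² = 63350 mm^2
P = F / A = 37.7 kN / A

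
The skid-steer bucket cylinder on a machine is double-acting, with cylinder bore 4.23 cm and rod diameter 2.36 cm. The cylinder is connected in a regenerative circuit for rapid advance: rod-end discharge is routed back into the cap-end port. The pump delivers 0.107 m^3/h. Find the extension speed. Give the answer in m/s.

v ≈ 0.0679 m/s

In regeneration the rod-end outflow joins the pump flow into the cap end, so the net volume the pump must supply per unit advance equals the rod cross-section area.
Rod cross-section A_rod = π/4 × (2.36 cm)² = 4.374 cm^2
v = Q_pump / A_rod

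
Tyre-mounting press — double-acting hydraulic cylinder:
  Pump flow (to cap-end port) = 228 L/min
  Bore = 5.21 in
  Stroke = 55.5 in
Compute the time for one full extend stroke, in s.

Cap-side area A_cap = π/4 × (5.21 in)² = 21.32 in^2
Swept volume V = A × L; t = V / Q = A·L / Q

t ≈ 5.10 s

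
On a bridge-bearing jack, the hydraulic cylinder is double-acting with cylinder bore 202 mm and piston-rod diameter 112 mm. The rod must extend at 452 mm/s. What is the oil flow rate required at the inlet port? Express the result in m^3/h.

Q ≈ 52.1 m^3/h

Cap-side area A_cap = π/4 × (202 mm)² = 32050 mm^2
Q = A × v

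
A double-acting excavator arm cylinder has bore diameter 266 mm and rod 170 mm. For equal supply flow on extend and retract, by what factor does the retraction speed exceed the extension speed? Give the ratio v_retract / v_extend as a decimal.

Cap-side area A_cap = π/4 × (266 mm)² = 55570 mm^2
Rod-side annular area A_ann = π/4 × (266² − 170²) = 32870 mm^2
For equal Q, v ∝ 1/A, so v_ret/v_ext = A_cap/A_ann.

v_ret/v_ext ≈ 1.69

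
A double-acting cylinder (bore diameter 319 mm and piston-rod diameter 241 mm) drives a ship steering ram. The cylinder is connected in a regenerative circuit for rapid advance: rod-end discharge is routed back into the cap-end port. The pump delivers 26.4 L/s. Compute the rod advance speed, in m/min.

v ≈ 34.7 m/min

In regeneration the rod-end outflow joins the pump flow into the cap end, so the net volume the pump must supply per unit advance equals the rod cross-section area.
Rod cross-section A_rod = π/4 × (241 mm)² = 45620 mm^2
v = Q_pump / A_rod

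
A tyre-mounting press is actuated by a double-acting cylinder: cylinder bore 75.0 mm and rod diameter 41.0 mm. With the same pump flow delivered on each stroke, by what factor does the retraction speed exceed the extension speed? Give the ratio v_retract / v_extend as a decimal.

Cap-side area A_cap = π/4 × (75.0 mm)² = 4418 mm^2
Rod-side annular area A_ann = π/4 × (75.0² − 41.0²) = 3098 mm^2
For equal Q, v ∝ 1/A, so v_ret/v_ext = A_cap/A_ann.

v_ret/v_ext ≈ 1.43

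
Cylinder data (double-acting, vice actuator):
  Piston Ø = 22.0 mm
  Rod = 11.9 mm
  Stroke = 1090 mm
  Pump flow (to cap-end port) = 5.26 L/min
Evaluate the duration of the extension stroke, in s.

t ≈ 4.73 s

Cap-side area A_cap = π/4 × (22.0 mm)² = 380.1 mm^2
Swept volume V = A × L; t = V / Q = A·L / Q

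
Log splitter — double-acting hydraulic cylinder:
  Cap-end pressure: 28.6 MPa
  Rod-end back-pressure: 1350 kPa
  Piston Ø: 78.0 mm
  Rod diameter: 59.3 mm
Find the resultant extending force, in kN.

Cap-side area A_cap = π/4 × (78.0 mm)² = 4778 mm^2
Rod-side annular area A_ann = π/4 × (78.0² − 59.3²) = 2017 mm^2
Net thrust = P_cap·A_cap − P_rod·A_ann = 136.7 kN − 2.722 kN

F ≈ 134 kN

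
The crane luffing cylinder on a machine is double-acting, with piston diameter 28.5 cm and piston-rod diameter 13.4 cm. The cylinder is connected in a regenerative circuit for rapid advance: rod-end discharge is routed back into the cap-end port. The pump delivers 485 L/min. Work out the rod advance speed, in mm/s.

v ≈ 573 mm/s

In regeneration the rod-end outflow joins the pump flow into the cap end, so the net volume the pump must supply per unit advance equals the rod cross-section area.
Rod cross-section A_rod = π/4 × (13.4 cm)² = 141.0 cm^2
v = Q_pump / A_rod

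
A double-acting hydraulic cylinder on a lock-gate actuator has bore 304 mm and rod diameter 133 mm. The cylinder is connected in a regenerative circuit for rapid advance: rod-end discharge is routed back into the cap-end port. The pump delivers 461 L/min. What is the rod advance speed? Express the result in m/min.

In regeneration the rod-end outflow joins the pump flow into the cap end, so the net volume the pump must supply per unit advance equals the rod cross-section area.
Rod cross-section A_rod = π/4 × (133 mm)² = 13890 mm^2
v = Q_pump / A_rod

v ≈ 33.2 m/min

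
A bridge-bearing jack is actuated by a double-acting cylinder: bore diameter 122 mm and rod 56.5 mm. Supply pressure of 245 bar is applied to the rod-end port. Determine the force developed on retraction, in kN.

Rod-side annular area A_ann = π/4 × (122² − 56.5²) = 9183 mm^2
On retraction the pressure acts on the annular area (bore minus rod).
F = P × A_ann

F ≈ 225 kN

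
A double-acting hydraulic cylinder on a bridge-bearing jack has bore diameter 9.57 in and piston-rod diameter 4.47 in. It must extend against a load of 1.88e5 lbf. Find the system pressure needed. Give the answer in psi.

P ≈ 2610 psi

Cap-side area A_cap = π/4 × (9.57 in)² = 71.93 in^2
P = F / A = 1.88e5 lbf / A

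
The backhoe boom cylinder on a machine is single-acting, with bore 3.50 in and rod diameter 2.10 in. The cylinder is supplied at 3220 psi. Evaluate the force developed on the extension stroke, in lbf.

F ≈ 31000 lbf

Cap-side area A_cap = π/4 × (3.50 in)² = 9.621 in^2
F = P × A_cap = 3220 psi × A_cap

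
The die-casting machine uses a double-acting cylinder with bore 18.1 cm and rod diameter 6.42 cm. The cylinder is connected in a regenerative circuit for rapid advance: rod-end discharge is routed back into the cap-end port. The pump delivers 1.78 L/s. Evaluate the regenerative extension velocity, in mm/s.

In regeneration the rod-end outflow joins the pump flow into the cap end, so the net volume the pump must supply per unit advance equals the rod cross-section area.
Rod cross-section A_rod = π/4 × (6.42 cm)² = 32.37 cm^2
v = Q_pump / A_rod

v ≈ 550 mm/s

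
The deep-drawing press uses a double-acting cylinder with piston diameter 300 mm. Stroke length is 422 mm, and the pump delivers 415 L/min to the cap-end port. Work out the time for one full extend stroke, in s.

t ≈ 4.31 s

Cap-side area A_cap = π/4 × (300 mm)² = 70690 mm^2
Swept volume V = A × L; t = V / Q = A·L / Q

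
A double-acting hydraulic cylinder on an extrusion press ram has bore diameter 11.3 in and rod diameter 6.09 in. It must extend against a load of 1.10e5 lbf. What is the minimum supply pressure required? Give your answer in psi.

P ≈ 1100 psi

Cap-side area A_cap = π/4 × (11.3 in)² = 100.3 in^2
P = F / A = 1.10e5 lbf / A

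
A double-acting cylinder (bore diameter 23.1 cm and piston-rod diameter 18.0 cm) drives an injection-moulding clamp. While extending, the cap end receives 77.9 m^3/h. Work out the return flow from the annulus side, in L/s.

Cap-side area A_cap = π/4 × (23.1 cm)² = 419.1 cm^2
Rod-side annular area A_ann = π/4 × (23.1² − 18.0²) = 164.6 cm^2
Piston speed v = Q_in/A_cap; rod-end outflow Q_out = v × A_ann = Q_in × A_ann/A_cap.

Q_out ≈ 8.50 L/s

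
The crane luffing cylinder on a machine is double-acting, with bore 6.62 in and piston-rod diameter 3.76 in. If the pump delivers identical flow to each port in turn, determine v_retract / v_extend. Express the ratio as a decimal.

v_ret/v_ext ≈ 1.48

Cap-side area A_cap = π/4 × (6.62 in)² = 34.42 in^2
Rod-side annular area A_ann = π/4 × (6.62² − 3.76²) = 23.32 in^2
For equal Q, v ∝ 1/A, so v_ret/v_ext = A_cap/A_ann.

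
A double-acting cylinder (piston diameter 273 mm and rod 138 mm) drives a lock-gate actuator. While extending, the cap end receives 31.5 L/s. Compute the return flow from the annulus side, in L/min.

Cap-side area A_cap = π/4 × (273 mm)² = 58530 mm^2
Rod-side annular area A_ann = π/4 × (273² − 138²) = 43580 mm^2
Piston speed v = Q_in/A_cap; rod-end outflow Q_out = v × A_ann = Q_in × A_ann/A_cap.

Q_out ≈ 1410 L/min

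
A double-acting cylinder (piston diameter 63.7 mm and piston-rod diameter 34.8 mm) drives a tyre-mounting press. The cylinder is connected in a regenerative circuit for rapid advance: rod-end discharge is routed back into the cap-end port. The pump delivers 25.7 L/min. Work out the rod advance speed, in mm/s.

In regeneration the rod-end outflow joins the pump flow into the cap end, so the net volume the pump must supply per unit advance equals the rod cross-section area.
Rod cross-section A_rod = π/4 × (34.8 mm)² = 951.1 mm^2
v = Q_pump / A_rod

v ≈ 450 mm/s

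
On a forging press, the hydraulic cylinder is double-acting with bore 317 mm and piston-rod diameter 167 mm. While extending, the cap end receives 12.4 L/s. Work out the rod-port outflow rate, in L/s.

Cap-side area A_cap = π/4 × (317 mm)² = 78920 mm^2
Rod-side annular area A_ann = π/4 × (317² − 167²) = 57020 mm^2
Piston speed v = Q_in/A_cap; rod-end outflow Q_out = v × A_ann = Q_in × A_ann/A_cap.

Q_out ≈ 8.96 L/s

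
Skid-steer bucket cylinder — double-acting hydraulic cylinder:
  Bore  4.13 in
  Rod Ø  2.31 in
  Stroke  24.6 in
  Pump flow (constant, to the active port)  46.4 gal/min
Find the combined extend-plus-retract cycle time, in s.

Cap-side area A_cap = π/4 × (4.13 in)² = 13.40 in^2
Rod-side annular area A_ann = π/4 × (4.13² − 2.31²) = 9.205 in^2
t_ext = A_cap·L/Q = 1.845 s
t_ret = A_ann·L/Q = 1.268 s
t_cycle = t_ext + t_ret

t ≈ 3.11 s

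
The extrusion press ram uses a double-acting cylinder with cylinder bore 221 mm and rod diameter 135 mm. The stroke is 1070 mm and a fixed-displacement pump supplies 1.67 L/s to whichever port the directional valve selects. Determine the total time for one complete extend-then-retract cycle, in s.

Cap-side area A_cap = π/4 × (221 mm)² = 38360 mm^2
Rod-side annular area A_ann = π/4 × (221² − 135²) = 24050 mm^2
t_ext = A_cap·L/Q = 24.58 s
t_ret = A_ann·L/Q = 15.41 s
t_cycle = t_ext + t_ret

t ≈ 40.0 s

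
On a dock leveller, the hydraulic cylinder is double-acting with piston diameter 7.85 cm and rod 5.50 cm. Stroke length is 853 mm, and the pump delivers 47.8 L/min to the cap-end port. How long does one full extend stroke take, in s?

Cap-side area A_cap = π/4 × (7.85 cm)² = 48.40 cm^2
Swept volume V = A × L; t = V / Q = A·L / Q

t ≈ 5.18 s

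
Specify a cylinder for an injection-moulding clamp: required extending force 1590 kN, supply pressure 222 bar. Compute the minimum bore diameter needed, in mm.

Extension force acts on the full piston face: F = P × (π/4)D².
D = √(4F / (πP)) = √(4 × 1590 kN / (π × 222 bar))

D ≈ 302 mm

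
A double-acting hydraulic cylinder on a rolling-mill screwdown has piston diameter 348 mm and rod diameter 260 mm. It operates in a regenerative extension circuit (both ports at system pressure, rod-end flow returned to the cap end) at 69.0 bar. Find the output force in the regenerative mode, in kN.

With equal pressure on both faces, forces on the annular region cancel; the net push is pressure × rod cross-section.
Rod cross-section A_rod = π/4 × (260 mm)² = 53090 mm^2
F = P × A_rod

F ≈ 366 kN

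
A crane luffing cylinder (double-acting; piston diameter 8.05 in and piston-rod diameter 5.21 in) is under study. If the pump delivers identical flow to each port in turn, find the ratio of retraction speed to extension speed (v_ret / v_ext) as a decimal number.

Cap-side area A_cap = π/4 × (8.05 in)² = 50.90 in^2
Rod-side annular area A_ann = π/4 × (8.05² − 5.21²) = 29.58 in^2
For equal Q, v ∝ 1/A, so v_ret/v_ext = A_cap/A_ann.

v_ret/v_ext ≈ 1.72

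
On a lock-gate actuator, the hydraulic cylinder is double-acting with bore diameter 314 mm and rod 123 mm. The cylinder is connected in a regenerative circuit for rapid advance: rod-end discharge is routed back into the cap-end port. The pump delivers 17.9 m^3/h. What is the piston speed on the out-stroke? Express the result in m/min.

In regeneration the rod-end outflow joins the pump flow into the cap end, so the net volume the pump must supply per unit advance equals the rod cross-section area.
Rod cross-section A_rod = π/4 × (123 mm)² = 11880 mm^2
v = Q_pump / A_rod

v ≈ 25.1 m/min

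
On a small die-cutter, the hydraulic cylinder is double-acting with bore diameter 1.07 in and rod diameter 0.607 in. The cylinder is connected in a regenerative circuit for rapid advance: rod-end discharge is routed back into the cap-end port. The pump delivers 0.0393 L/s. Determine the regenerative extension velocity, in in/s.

v ≈ 8.29 in/s

In regeneration the rod-end outflow joins the pump flow into the cap end, so the net volume the pump must supply per unit advance equals the rod cross-section area.
Rod cross-section A_rod = π/4 × (0.607 in)² = 0.2894 in^2
v = Q_pump / A_rod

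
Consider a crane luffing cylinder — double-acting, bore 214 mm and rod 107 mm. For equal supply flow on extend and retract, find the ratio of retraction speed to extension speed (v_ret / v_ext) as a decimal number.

v_ret/v_ext ≈ 1.33

Cap-side area A_cap = π/4 × (214 mm)² = 35970 mm^2
Rod-side annular area A_ann = π/4 × (214² − 107²) = 26980 mm^2
For equal Q, v ∝ 1/A, so v_ret/v_ext = A_cap/A_ann.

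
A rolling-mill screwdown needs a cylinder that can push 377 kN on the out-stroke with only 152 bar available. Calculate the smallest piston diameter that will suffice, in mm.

D ≈ 178 mm

Extension force acts on the full piston face: F = P × (π/4)D².
D = √(4F / (πP)) = √(4 × 377 kN / (π × 152 bar))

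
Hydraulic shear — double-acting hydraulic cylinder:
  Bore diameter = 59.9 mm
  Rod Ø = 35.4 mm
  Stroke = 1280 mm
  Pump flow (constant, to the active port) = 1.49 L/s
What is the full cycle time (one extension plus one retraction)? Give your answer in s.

t ≈ 4.00 s

Cap-side area A_cap = π/4 × (59.9 mm)² = 2818 mm^2
Rod-side annular area A_ann = π/4 × (59.9² − 35.4²) = 1834 mm^2
t_ext = A_cap·L/Q = 2.421 s
t_ret = A_ann·L/Q = 1.575 s
t_cycle = t_ext + t_ret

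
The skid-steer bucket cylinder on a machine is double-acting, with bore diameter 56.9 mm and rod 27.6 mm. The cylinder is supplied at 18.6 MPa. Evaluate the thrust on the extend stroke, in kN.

F ≈ 47.3 kN

Cap-side area A_cap = π/4 × (56.9 mm)² = 2543 mm^2
F = P × A_cap = 18.6 MPa × A_cap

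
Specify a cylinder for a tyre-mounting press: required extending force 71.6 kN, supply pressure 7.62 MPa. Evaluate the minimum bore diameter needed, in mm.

Extension force acts on the full piston face: F = P × (π/4)D².
D = √(4F / (πP)) = √(4 × 71.6 kN / (π × 7.62 MPa))

D ≈ 109 mm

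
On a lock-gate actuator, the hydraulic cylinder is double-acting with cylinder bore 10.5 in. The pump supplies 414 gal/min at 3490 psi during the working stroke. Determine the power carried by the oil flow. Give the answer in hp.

Hydraulic power = P × Q

W ≈ 843 hp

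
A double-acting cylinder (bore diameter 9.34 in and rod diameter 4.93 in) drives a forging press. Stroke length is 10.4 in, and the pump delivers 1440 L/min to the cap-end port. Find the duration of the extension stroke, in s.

t ≈ 0.487 s

Cap-side area A_cap = π/4 × (9.34 in)² = 68.51 in^2
Swept volume V = A × L; t = V / Q = A·L / Q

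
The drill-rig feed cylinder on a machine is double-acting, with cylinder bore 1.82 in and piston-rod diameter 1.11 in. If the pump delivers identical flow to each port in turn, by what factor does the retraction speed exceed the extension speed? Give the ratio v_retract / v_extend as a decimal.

v_ret/v_ext ≈ 1.59

Cap-side area A_cap = π/4 × (1.82 in)² = 2.602 in^2
Rod-side annular area A_ann = π/4 × (1.82² − 1.11²) = 1.634 in^2
For equal Q, v ∝ 1/A, so v_ret/v_ext = A_cap/A_ann.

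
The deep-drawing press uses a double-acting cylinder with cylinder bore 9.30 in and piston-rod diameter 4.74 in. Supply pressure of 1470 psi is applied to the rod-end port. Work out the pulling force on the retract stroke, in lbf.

Rod-side annular area A_ann = π/4 × (9.30² − 4.74²) = 50.28 in^2
On retraction the pressure acts on the annular area (bore minus rod).
F = P × A_ann

F ≈ 73900 lbf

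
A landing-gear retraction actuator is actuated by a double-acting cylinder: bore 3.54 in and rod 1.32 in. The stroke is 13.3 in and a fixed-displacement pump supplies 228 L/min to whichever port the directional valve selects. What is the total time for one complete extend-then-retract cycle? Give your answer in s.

Cap-side area A_cap = π/4 × (3.54 in)² = 9.842 in^2
Rod-side annular area A_ann = π/4 × (3.54² − 1.32²) = 8.474 in^2
t_ext = A_cap·L/Q = 0.5645 s
t_ret = A_ann·L/Q = 0.4860 s
t_cycle = t_ext + t_ret

t ≈ 1.05 s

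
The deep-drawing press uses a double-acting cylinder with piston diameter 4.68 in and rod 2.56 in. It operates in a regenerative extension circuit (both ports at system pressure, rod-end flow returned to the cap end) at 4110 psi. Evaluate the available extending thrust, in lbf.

With equal pressure on both faces, forces on the annular region cancel; the net push is pressure × rod cross-section.
Rod cross-section A_rod = π/4 × (2.56 in)² = 5.147 in^2
F = P × A_rod

F ≈ 21200 lbf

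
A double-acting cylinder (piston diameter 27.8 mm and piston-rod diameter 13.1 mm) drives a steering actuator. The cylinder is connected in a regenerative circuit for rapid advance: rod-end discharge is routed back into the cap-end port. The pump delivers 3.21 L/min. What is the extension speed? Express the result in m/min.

v ≈ 23.8 m/min

In regeneration the rod-end outflow joins the pump flow into the cap end, so the net volume the pump must supply per unit advance equals the rod cross-section area.
Rod cross-section A_rod = π/4 × (13.1 mm)² = 134.8 mm^2
v = Q_pump / A_rod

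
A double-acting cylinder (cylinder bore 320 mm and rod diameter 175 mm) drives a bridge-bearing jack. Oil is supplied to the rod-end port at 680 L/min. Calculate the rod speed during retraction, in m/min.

v ≈ 12.1 m/min

Rod-side annular area A_ann = π/4 × (320² − 175²) = 56370 mm^2
Flow into the rod-end port fills the annular volume.
v = Q / A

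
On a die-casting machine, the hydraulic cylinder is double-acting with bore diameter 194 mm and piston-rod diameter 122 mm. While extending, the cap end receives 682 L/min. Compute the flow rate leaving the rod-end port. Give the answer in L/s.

Q_out ≈ 6.87 L/s

Cap-side area A_cap = π/4 × (194 mm)² = 29560 mm^2
Rod-side annular area A_ann = π/4 × (194² − 122²) = 17870 mm^2
Piston speed v = Q_in/A_cap; rod-end outflow Q_out = v × A_ann = Q_in × A_ann/A_cap.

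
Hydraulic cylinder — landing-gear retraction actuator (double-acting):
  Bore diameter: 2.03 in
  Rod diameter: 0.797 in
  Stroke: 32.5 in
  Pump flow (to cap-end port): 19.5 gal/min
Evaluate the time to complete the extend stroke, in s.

Cap-side area A_cap = π/4 × (2.03 in)² = 3.237 in^2
Swept volume V = A × L; t = V / Q = A·L / Q

t ≈ 1.40 s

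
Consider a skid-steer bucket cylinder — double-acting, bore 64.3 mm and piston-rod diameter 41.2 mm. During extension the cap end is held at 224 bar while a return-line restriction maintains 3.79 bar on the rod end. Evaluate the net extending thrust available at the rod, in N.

F ≈ 72000 N

Cap-side area A_cap = π/4 × (64.3 mm)² = 3247 mm^2
Rod-side annular area A_ann = π/4 × (64.3² − 41.2²) = 1914 mm^2
Net thrust = P_cap·A_cap − P_rod·A_ann = 72740 N − 725.4 N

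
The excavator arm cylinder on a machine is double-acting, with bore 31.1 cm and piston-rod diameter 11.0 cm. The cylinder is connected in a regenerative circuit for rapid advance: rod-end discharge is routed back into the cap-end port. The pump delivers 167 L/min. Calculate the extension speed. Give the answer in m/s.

v ≈ 0.293 m/s

In regeneration the rod-end outflow joins the pump flow into the cap end, so the net volume the pump must supply per unit advance equals the rod cross-section area.
Rod cross-section A_rod = π/4 × (11.0 cm)² = 95.03 cm^2
v = Q_pump / A_rod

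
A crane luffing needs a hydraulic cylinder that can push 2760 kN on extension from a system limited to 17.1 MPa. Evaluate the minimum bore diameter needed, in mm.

D ≈ 453 mm

Extension force acts on the full piston face: F = P × (π/4)D².
D = √(4F / (πP)) = √(4 × 2760 kN / (π × 17.1 MPa))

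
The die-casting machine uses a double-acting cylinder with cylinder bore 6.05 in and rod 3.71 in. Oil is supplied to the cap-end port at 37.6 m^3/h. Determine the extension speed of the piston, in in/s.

Cap-side area A_cap = π/4 × (6.05 in)² = 28.75 in^2
v = Q / A

v ≈ 22.2 in/s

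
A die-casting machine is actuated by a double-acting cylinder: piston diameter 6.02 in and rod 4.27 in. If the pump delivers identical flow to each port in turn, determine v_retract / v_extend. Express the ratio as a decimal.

Cap-side area A_cap = π/4 × (6.02 in)² = 28.46 in^2
Rod-side annular area A_ann = π/4 × (6.02² − 4.27²) = 14.14 in^2
For equal Q, v ∝ 1/A, so v_ret/v_ext = A_cap/A_ann.

v_ret/v_ext ≈ 2.01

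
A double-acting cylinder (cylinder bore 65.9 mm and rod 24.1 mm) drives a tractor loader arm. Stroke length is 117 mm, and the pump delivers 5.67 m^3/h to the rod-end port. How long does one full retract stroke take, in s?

t ≈ 0.219 s

Rod-side annular area A_ann = π/4 × (65.9² − 24.1²) = 2955 mm^2
Swept volume V = A × L; t = V / Q = A·L / Q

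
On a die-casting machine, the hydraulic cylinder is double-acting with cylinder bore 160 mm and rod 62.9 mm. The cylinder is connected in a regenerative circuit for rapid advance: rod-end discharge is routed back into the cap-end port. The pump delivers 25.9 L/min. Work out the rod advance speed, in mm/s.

In regeneration the rod-end outflow joins the pump flow into the cap end, so the net volume the pump must supply per unit advance equals the rod cross-section area.
Rod cross-section A_rod = π/4 × (62.9 mm)² = 3107 mm^2
v = Q_pump / A_rod

v ≈ 139 mm/s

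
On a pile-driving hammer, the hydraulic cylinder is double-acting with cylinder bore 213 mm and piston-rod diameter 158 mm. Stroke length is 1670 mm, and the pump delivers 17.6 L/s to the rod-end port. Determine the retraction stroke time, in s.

Rod-side annular area A_ann = π/4 × (213² − 158²) = 16030 mm^2
Swept volume V = A × L; t = V / Q = A·L / Q

t ≈ 1.52 s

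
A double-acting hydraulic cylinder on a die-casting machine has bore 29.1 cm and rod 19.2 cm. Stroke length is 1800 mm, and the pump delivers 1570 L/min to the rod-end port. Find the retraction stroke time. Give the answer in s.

t ≈ 2.58 s

Rod-side annular area A_ann = π/4 × (29.1² − 19.2²) = 375.6 cm^2
Swept volume V = A × L; t = V / Q = A·L / Q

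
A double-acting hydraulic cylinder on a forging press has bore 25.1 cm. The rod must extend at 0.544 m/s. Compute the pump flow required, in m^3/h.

Q ≈ 96.9 m^3/h

Cap-side area A_cap = π/4 × (25.1 cm)² = 494.8 cm^2
Q = A × v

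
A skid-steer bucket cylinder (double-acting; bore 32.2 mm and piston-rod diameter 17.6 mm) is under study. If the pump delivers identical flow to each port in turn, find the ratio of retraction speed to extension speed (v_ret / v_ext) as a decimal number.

v_ret/v_ext ≈ 1.43

Cap-side area A_cap = π/4 × (32.2 mm)² = 814.3 mm^2
Rod-side annular area A_ann = π/4 × (32.2² − 17.6²) = 571.0 mm^2
For equal Q, v ∝ 1/A, so v_ret/v_ext = A_cap/A_ann.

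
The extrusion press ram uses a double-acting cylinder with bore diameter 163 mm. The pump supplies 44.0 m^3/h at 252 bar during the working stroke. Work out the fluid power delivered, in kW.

Hydraulic power = P × Q

W ≈ 308 kW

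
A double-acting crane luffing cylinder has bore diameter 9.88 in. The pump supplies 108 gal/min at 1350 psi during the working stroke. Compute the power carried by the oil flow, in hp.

Hydraulic power = P × Q

W ≈ 85.0 hp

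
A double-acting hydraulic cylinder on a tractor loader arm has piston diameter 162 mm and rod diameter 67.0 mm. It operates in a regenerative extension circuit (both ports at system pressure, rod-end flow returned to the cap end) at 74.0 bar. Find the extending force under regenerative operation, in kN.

With equal pressure on both faces, forces on the annular region cancel; the net push is pressure × rod cross-section.
Rod cross-section A_rod = π/4 × (67.0 mm)² = 3526 mm^2
F = P × A_rod

F ≈ 26.1 kN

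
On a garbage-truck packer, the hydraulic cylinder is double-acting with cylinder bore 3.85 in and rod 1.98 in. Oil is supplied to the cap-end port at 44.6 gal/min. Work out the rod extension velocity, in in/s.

Cap-side area A_cap = π/4 × (3.85 in)² = 11.64 in^2
v = Q / A

v ≈ 14.7 in/s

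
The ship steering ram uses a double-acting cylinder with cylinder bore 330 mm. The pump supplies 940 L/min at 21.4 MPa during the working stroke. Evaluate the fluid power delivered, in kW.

Hydraulic power = P × Q

W ≈ 335 kW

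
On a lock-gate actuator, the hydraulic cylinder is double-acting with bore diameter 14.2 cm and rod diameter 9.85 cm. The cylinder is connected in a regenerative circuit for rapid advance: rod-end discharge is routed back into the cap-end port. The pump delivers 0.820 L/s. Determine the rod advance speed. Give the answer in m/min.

In regeneration the rod-end outflow joins the pump flow into the cap end, so the net volume the pump must supply per unit advance equals the rod cross-section area.
Rod cross-section A_rod = π/4 × (9.85 cm)² = 76.20 cm^2
v = Q_pump / A_rod

v ≈ 6.46 m/min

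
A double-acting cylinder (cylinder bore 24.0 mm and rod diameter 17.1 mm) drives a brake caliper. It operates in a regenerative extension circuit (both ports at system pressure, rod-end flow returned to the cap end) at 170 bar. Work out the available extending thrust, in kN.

F ≈ 3.90 kN

With equal pressure on both faces, forces on the annular region cancel; the net push is pressure × rod cross-section.
Rod cross-section A_rod = π/4 × (17.1 mm)² = 229.7 mm^2
F = P × A_rod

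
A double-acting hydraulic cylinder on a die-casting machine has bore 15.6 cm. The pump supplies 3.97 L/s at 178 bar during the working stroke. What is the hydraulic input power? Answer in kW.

Hydraulic power = P × Q

W ≈ 70.7 kW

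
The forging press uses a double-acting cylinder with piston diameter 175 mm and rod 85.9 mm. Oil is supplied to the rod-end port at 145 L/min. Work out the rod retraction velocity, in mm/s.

v ≈ 132 mm/s

Rod-side annular area A_ann = π/4 × (175² − 85.9²) = 18260 mm^2
Flow into the rod-end port fills the annular volume.
v = Q / A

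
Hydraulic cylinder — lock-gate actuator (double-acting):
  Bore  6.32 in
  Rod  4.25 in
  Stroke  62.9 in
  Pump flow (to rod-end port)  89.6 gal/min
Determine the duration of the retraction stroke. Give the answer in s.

t ≈ 3.13 s

Rod-side annular area A_ann = π/4 × (6.32² − 4.25²) = 17.18 in^2
Swept volume V = A × L; t = V / Q = A·L / Q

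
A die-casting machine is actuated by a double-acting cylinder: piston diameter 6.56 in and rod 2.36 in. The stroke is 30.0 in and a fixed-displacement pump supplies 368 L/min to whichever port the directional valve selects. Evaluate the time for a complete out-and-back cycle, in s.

Cap-side area A_cap = π/4 × (6.56 in)² = 33.80 in^2
Rod-side annular area A_ann = π/4 × (6.56² − 2.36²) = 29.42 in^2
t_ext = A_cap·L/Q = 2.709 s
t_ret = A_ann·L/Q = 2.358 s
t_cycle = t_ext + t_ret

t ≈ 5.07 s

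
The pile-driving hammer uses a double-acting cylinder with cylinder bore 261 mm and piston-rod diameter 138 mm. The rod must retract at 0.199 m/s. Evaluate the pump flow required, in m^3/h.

Q ≈ 27.6 m^3/h

Rod-side annular area A_ann = π/4 × (261² − 138²) = 38540 mm^2
Q = A × v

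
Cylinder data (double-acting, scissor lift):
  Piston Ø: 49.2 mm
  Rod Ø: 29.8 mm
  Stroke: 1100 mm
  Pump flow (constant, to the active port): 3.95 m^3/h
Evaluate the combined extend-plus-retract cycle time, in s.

Cap-side area A_cap = π/4 × (49.2 mm)² = 1901 mm^2
Rod-side annular area A_ann = π/4 × (49.2² − 29.8²) = 1204 mm^2
t_ext = A_cap·L/Q = 1.906 s
t_ret = A_ann·L/Q = 1.207 s
t_cycle = t_ext + t_ret

t ≈ 3.11 s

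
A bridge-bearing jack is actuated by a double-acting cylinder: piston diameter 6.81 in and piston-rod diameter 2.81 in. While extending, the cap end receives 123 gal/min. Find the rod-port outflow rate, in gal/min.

Cap-side area A_cap = π/4 × (6.81 in)² = 36.42 in^2
Rod-side annular area A_ann = π/4 × (6.81² − 2.81²) = 30.22 in^2
Piston speed v = Q_in/A_cap; rod-end outflow Q_out = v × A_ann = Q_in × A_ann/A_cap.

Q_out ≈ 102 gal/min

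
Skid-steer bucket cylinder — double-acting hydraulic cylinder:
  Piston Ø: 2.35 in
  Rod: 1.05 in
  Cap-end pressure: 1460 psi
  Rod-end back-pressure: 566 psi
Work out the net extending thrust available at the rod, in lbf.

F ≈ 4370 lbf

Cap-side area A_cap = π/4 × (2.35 in)² = 4.337 in^2
Rod-side annular area A_ann = π/4 × (2.35² − 1.05²) = 3.471 in^2
Net thrust = P_cap·A_cap − P_rod·A_ann = 6333 lbf − 1965 lbf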